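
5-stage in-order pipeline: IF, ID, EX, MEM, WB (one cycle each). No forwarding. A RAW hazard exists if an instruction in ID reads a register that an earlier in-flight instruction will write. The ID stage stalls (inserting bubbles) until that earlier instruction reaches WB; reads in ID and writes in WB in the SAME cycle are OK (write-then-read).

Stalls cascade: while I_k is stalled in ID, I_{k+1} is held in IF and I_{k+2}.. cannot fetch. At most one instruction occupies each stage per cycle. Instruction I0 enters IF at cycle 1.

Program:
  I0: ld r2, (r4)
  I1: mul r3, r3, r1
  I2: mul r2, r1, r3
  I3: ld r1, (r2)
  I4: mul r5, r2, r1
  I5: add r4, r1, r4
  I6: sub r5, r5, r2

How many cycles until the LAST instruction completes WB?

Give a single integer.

I0 ld r2 <- r4: IF@1 ID@2 stall=0 (-) EX@3 MEM@4 WB@5
I1 mul r3 <- r3,r1: IF@2 ID@3 stall=0 (-) EX@4 MEM@5 WB@6
I2 mul r2 <- r1,r3: IF@3 ID@4 stall=2 (RAW on I1.r3 (WB@6)) EX@7 MEM@8 WB@9
I3 ld r1 <- r2: IF@4 ID@7 stall=2 (RAW on I2.r2 (WB@9)) EX@10 MEM@11 WB@12
I4 mul r5 <- r2,r1: IF@7 ID@10 stall=2 (RAW on I3.r1 (WB@12)) EX@13 MEM@14 WB@15
I5 add r4 <- r1,r4: IF@10 ID@13 stall=0 (-) EX@14 MEM@15 WB@16
I6 sub r5 <- r5,r2: IF@13 ID@14 stall=1 (RAW on I4.r5 (WB@15)) EX@16 MEM@17 WB@18

Answer: 18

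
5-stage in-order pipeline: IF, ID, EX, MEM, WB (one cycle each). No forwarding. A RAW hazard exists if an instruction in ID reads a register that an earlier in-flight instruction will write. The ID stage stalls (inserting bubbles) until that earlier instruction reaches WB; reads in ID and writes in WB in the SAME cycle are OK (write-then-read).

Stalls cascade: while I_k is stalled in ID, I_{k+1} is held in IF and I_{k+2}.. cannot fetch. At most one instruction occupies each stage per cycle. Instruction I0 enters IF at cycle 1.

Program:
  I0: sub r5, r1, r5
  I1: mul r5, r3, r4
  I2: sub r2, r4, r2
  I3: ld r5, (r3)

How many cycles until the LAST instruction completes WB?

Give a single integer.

I0 sub r5 <- r1,r5: IF@1 ID@2 stall=0 (-) EX@3 MEM@4 WB@5
I1 mul r5 <- r3,r4: IF@2 ID@3 stall=0 (-) EX@4 MEM@5 WB@6
I2 sub r2 <- r4,r2: IF@3 ID@4 stall=0 (-) EX@5 MEM@6 WB@7
I3 ld r5 <- r3: IF@4 ID@5 stall=0 (-) EX@6 MEM@7 WB@8

Answer: 8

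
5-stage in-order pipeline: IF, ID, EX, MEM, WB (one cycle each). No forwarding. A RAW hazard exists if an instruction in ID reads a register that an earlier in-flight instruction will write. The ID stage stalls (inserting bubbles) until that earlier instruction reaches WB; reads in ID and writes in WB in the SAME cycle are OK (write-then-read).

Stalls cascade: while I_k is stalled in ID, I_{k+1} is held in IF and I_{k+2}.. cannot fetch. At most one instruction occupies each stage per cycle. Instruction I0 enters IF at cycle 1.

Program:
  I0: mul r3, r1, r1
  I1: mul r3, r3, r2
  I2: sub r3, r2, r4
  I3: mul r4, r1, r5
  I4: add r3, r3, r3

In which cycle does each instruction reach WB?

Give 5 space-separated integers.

Answer: 5 8 9 10 12

Derivation:
I0 mul r3 <- r1,r1: IF@1 ID@2 stall=0 (-) EX@3 MEM@4 WB@5
I1 mul r3 <- r3,r2: IF@2 ID@3 stall=2 (RAW on I0.r3 (WB@5)) EX@6 MEM@7 WB@8
I2 sub r3 <- r2,r4: IF@3 ID@6 stall=0 (-) EX@7 MEM@8 WB@9
I3 mul r4 <- r1,r5: IF@6 ID@7 stall=0 (-) EX@8 MEM@9 WB@10
I4 add r3 <- r3,r3: IF@7 ID@8 stall=1 (RAW on I2.r3 (WB@9)) EX@10 MEM@11 WB@12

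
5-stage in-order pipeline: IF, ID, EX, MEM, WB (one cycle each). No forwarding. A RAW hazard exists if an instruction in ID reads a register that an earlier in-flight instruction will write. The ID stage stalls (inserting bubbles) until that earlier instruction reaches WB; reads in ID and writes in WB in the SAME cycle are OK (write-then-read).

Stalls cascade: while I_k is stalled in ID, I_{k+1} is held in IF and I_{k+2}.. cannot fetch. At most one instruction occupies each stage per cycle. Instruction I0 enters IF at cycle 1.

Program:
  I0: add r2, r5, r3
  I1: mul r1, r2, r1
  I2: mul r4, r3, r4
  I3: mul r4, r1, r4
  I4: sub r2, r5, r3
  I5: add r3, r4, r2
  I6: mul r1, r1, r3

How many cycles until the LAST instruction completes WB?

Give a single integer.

I0 add r2 <- r5,r3: IF@1 ID@2 stall=0 (-) EX@3 MEM@4 WB@5
I1 mul r1 <- r2,r1: IF@2 ID@3 stall=2 (RAW on I0.r2 (WB@5)) EX@6 MEM@7 WB@8
I2 mul r4 <- r3,r4: IF@3 ID@6 stall=0 (-) EX@7 MEM@8 WB@9
I3 mul r4 <- r1,r4: IF@6 ID@7 stall=2 (RAW on I2.r4 (WB@9)) EX@10 MEM@11 WB@12
I4 sub r2 <- r5,r3: IF@7 ID@10 stall=0 (-) EX@11 MEM@12 WB@13
I5 add r3 <- r4,r2: IF@10 ID@11 stall=2 (RAW on I4.r2 (WB@13)) EX@14 MEM@15 WB@16
I6 mul r1 <- r1,r3: IF@11 ID@14 stall=2 (RAW on I5.r3 (WB@16)) EX@17 MEM@18 WB@19

Answer: 19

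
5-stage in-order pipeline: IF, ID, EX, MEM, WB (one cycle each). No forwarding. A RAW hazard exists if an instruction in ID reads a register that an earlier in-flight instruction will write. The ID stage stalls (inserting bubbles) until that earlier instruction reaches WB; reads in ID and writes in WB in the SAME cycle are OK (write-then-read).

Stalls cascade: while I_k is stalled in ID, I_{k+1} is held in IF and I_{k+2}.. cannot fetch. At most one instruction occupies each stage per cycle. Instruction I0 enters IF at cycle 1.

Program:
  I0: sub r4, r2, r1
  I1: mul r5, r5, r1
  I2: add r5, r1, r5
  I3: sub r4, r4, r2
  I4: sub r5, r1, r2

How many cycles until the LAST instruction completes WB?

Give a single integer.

Answer: 11

Derivation:
I0 sub r4 <- r2,r1: IF@1 ID@2 stall=0 (-) EX@3 MEM@4 WB@5
I1 mul r5 <- r5,r1: IF@2 ID@3 stall=0 (-) EX@4 MEM@5 WB@6
I2 add r5 <- r1,r5: IF@3 ID@4 stall=2 (RAW on I1.r5 (WB@6)) EX@7 MEM@8 WB@9
I3 sub r4 <- r4,r2: IF@4 ID@7 stall=0 (-) EX@8 MEM@9 WB@10
I4 sub r5 <- r1,r2: IF@7 ID@8 stall=0 (-) EX@9 MEM@10 WB@11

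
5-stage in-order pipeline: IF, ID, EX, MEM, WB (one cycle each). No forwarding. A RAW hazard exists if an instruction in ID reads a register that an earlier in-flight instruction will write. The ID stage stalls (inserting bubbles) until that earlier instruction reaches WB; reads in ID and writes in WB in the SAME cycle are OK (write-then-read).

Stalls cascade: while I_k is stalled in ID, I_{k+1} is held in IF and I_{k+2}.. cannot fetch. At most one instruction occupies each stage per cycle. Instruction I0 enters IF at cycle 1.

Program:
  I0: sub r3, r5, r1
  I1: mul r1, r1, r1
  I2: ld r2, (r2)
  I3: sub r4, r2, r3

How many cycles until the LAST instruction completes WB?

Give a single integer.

Answer: 10

Derivation:
I0 sub r3 <- r5,r1: IF@1 ID@2 stall=0 (-) EX@3 MEM@4 WB@5
I1 mul r1 <- r1,r1: IF@2 ID@3 stall=0 (-) EX@4 MEM@5 WB@6
I2 ld r2 <- r2: IF@3 ID@4 stall=0 (-) EX@5 MEM@6 WB@7
I3 sub r4 <- r2,r3: IF@4 ID@5 stall=2 (RAW on I2.r2 (WB@7)) EX@8 MEM@9 WB@10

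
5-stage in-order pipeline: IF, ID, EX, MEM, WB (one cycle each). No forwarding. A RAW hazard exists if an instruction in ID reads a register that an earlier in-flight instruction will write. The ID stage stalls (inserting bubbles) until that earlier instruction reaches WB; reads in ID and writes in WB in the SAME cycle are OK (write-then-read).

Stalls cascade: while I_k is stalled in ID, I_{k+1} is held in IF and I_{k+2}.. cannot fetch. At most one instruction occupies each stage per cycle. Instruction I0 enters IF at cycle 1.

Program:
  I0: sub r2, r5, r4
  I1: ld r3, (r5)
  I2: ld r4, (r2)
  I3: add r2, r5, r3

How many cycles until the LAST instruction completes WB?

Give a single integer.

Answer: 9

Derivation:
I0 sub r2 <- r5,r4: IF@1 ID@2 stall=0 (-) EX@3 MEM@4 WB@5
I1 ld r3 <- r5: IF@2 ID@3 stall=0 (-) EX@4 MEM@5 WB@6
I2 ld r4 <- r2: IF@3 ID@4 stall=1 (RAW on I0.r2 (WB@5)) EX@6 MEM@7 WB@8
I3 add r2 <- r5,r3: IF@4 ID@6 stall=0 (-) EX@7 MEM@8 WB@9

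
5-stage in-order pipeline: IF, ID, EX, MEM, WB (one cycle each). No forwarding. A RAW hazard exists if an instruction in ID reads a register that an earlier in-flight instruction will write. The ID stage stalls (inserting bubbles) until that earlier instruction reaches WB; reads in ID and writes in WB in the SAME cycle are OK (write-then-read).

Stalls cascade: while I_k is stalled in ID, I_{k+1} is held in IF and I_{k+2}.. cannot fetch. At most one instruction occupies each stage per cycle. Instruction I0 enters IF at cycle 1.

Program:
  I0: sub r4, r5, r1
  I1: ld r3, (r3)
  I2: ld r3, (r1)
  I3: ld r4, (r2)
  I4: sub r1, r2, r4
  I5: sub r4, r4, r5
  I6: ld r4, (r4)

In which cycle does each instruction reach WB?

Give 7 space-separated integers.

Answer: 5 6 7 8 11 12 15

Derivation:
I0 sub r4 <- r5,r1: IF@1 ID@2 stall=0 (-) EX@3 MEM@4 WB@5
I1 ld r3 <- r3: IF@2 ID@3 stall=0 (-) EX@4 MEM@5 WB@6
I2 ld r3 <- r1: IF@3 ID@4 stall=0 (-) EX@5 MEM@6 WB@7
I3 ld r4 <- r2: IF@4 ID@5 stall=0 (-) EX@6 MEM@7 WB@8
I4 sub r1 <- r2,r4: IF@5 ID@6 stall=2 (RAW on I3.r4 (WB@8)) EX@9 MEM@10 WB@11
I5 sub r4 <- r4,r5: IF@6 ID@9 stall=0 (-) EX@10 MEM@11 WB@12
I6 ld r4 <- r4: IF@9 ID@10 stall=2 (RAW on I5.r4 (WB@12)) EX@13 MEM@14 WB@15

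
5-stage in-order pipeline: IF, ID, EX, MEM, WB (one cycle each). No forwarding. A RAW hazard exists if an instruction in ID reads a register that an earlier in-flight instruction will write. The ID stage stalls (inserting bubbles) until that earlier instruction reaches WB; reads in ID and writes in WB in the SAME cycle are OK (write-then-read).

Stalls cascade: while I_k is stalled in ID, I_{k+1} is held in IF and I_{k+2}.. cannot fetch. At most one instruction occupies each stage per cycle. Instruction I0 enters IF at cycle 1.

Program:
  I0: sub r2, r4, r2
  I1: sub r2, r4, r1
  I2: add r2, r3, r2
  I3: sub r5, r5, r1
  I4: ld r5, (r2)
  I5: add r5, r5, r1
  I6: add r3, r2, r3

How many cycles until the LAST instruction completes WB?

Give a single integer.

I0 sub r2 <- r4,r2: IF@1 ID@2 stall=0 (-) EX@3 MEM@4 WB@5
I1 sub r2 <- r4,r1: IF@2 ID@3 stall=0 (-) EX@4 MEM@5 WB@6
I2 add r2 <- r3,r2: IF@3 ID@4 stall=2 (RAW on I1.r2 (WB@6)) EX@7 MEM@8 WB@9
I3 sub r5 <- r5,r1: IF@4 ID@7 stall=0 (-) EX@8 MEM@9 WB@10
I4 ld r5 <- r2: IF@7 ID@8 stall=1 (RAW on I2.r2 (WB@9)) EX@10 MEM@11 WB@12
I5 add r5 <- r5,r1: IF@8 ID@10 stall=2 (RAW on I4.r5 (WB@12)) EX@13 MEM@14 WB@15
I6 add r3 <- r2,r3: IF@10 ID@13 stall=0 (-) EX@14 MEM@15 WB@16

Answer: 16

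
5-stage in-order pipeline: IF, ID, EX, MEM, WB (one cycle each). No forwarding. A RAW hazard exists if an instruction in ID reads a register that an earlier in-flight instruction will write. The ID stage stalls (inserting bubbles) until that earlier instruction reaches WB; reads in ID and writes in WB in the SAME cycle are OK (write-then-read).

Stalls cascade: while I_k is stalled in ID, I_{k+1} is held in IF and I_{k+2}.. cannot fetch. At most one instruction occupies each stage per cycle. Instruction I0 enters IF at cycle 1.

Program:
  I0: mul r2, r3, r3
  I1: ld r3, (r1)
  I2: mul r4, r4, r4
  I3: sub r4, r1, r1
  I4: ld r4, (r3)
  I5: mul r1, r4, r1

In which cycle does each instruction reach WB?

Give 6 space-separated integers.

I0 mul r2 <- r3,r3: IF@1 ID@2 stall=0 (-) EX@3 MEM@4 WB@5
I1 ld r3 <- r1: IF@2 ID@3 stall=0 (-) EX@4 MEM@5 WB@6
I2 mul r4 <- r4,r4: IF@3 ID@4 stall=0 (-) EX@5 MEM@6 WB@7
I3 sub r4 <- r1,r1: IF@4 ID@5 stall=0 (-) EX@6 MEM@7 WB@8
I4 ld r4 <- r3: IF@5 ID@6 stall=0 (-) EX@7 MEM@8 WB@9
I5 mul r1 <- r4,r1: IF@6 ID@7 stall=2 (RAW on I4.r4 (WB@9)) EX@10 MEM@11 WB@12

Answer: 5 6 7 8 9 12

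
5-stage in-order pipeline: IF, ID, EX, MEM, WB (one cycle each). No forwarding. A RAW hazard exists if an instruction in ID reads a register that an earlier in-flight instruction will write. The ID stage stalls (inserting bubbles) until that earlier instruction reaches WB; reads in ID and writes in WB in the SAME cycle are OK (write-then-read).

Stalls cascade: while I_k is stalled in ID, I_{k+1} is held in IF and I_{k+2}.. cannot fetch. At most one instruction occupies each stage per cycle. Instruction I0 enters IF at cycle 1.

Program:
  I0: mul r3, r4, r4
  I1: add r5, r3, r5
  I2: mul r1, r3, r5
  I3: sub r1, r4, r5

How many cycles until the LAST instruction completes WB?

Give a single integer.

Answer: 12

Derivation:
I0 mul r3 <- r4,r4: IF@1 ID@2 stall=0 (-) EX@3 MEM@4 WB@5
I1 add r5 <- r3,r5: IF@2 ID@3 stall=2 (RAW on I0.r3 (WB@5)) EX@6 MEM@7 WB@8
I2 mul r1 <- r3,r5: IF@3 ID@6 stall=2 (RAW on I1.r5 (WB@8)) EX@9 MEM@10 WB@11
I3 sub r1 <- r4,r5: IF@6 ID@9 stall=0 (-) EX@10 MEM@11 WB@12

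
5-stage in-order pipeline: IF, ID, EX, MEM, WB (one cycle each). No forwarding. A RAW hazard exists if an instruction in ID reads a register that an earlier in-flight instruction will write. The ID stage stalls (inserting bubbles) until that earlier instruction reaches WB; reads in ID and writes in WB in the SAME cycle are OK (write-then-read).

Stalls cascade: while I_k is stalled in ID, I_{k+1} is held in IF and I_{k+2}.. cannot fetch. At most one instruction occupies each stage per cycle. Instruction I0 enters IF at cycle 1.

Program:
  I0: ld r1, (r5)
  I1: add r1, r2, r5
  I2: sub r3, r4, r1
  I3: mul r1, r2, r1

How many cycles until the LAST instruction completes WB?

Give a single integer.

Answer: 10

Derivation:
I0 ld r1 <- r5: IF@1 ID@2 stall=0 (-) EX@3 MEM@4 WB@5
I1 add r1 <- r2,r5: IF@2 ID@3 stall=0 (-) EX@4 MEM@5 WB@6
I2 sub r3 <- r4,r1: IF@3 ID@4 stall=2 (RAW on I1.r1 (WB@6)) EX@7 MEM@8 WB@9
I3 mul r1 <- r2,r1: IF@4 ID@7 stall=0 (-) EX@8 MEM@9 WB@10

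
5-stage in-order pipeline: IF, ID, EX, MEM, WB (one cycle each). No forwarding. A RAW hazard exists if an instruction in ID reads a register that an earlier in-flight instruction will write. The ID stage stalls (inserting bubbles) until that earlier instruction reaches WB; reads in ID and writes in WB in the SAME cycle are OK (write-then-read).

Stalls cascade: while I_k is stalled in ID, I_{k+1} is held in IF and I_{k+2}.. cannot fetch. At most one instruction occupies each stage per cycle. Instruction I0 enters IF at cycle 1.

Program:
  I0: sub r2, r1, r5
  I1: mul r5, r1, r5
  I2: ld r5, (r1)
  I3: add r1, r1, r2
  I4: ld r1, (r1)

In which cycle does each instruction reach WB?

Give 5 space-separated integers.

Answer: 5 6 7 8 11

Derivation:
I0 sub r2 <- r1,r5: IF@1 ID@2 stall=0 (-) EX@3 MEM@4 WB@5
I1 mul r5 <- r1,r5: IF@2 ID@3 stall=0 (-) EX@4 MEM@5 WB@6
I2 ld r5 <- r1: IF@3 ID@4 stall=0 (-) EX@5 MEM@6 WB@7
I3 add r1 <- r1,r2: IF@4 ID@5 stall=0 (-) EX@6 MEM@7 WB@8
I4 ld r1 <- r1: IF@5 ID@6 stall=2 (RAW on I3.r1 (WB@8)) EX@9 MEM@10 WB@11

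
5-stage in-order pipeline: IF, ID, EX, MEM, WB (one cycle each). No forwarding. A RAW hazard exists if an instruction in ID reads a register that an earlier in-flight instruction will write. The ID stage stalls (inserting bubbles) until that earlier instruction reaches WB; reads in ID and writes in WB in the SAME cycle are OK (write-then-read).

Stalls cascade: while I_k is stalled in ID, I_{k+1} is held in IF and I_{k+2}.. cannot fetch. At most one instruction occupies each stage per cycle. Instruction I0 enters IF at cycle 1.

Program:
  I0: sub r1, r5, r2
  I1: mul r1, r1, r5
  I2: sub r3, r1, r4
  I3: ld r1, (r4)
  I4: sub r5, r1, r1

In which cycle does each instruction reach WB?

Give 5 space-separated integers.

Answer: 5 8 11 12 15

Derivation:
I0 sub r1 <- r5,r2: IF@1 ID@2 stall=0 (-) EX@3 MEM@4 WB@5
I1 mul r1 <- r1,r5: IF@2 ID@3 stall=2 (RAW on I0.r1 (WB@5)) EX@6 MEM@7 WB@8
I2 sub r3 <- r1,r4: IF@3 ID@6 stall=2 (RAW on I1.r1 (WB@8)) EX@9 MEM@10 WB@11
I3 ld r1 <- r4: IF@6 ID@9 stall=0 (-) EX@10 MEM@11 WB@12
I4 sub r5 <- r1,r1: IF@9 ID@10 stall=2 (RAW on I3.r1 (WB@12)) EX@13 MEM@14 WB@15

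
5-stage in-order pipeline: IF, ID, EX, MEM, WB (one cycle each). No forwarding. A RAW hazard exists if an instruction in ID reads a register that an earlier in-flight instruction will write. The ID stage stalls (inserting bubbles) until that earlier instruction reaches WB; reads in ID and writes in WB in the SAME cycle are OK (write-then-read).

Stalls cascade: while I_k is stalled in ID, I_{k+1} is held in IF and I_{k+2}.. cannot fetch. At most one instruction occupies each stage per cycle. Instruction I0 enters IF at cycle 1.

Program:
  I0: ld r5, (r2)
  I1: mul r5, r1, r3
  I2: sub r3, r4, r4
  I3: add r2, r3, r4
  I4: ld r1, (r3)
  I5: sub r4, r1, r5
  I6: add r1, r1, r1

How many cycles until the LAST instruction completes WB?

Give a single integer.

I0 ld r5 <- r2: IF@1 ID@2 stall=0 (-) EX@3 MEM@4 WB@5
I1 mul r5 <- r1,r3: IF@2 ID@3 stall=0 (-) EX@4 MEM@5 WB@6
I2 sub r3 <- r4,r4: IF@3 ID@4 stall=0 (-) EX@5 MEM@6 WB@7
I3 add r2 <- r3,r4: IF@4 ID@5 stall=2 (RAW on I2.r3 (WB@7)) EX@8 MEM@9 WB@10
I4 ld r1 <- r3: IF@5 ID@8 stall=0 (-) EX@9 MEM@10 WB@11
I5 sub r4 <- r1,r5: IF@8 ID@9 stall=2 (RAW on I4.r1 (WB@11)) EX@12 MEM@13 WB@14
I6 add r1 <- r1,r1: IF@9 ID@12 stall=0 (-) EX@13 MEM@14 WB@15

Answer: 15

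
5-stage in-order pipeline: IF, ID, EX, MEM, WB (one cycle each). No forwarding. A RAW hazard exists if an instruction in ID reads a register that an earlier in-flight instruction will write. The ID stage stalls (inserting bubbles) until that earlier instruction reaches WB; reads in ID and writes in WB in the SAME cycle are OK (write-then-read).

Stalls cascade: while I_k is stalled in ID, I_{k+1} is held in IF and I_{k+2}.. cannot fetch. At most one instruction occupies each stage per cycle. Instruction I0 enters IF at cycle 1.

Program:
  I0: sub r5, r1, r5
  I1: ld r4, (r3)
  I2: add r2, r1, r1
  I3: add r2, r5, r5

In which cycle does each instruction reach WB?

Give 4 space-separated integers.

I0 sub r5 <- r1,r5: IF@1 ID@2 stall=0 (-) EX@3 MEM@4 WB@5
I1 ld r4 <- r3: IF@2 ID@3 stall=0 (-) EX@4 MEM@5 WB@6
I2 add r2 <- r1,r1: IF@3 ID@4 stall=0 (-) EX@5 MEM@6 WB@7
I3 add r2 <- r5,r5: IF@4 ID@5 stall=0 (-) EX@6 MEM@7 WB@8

Answer: 5 6 7 8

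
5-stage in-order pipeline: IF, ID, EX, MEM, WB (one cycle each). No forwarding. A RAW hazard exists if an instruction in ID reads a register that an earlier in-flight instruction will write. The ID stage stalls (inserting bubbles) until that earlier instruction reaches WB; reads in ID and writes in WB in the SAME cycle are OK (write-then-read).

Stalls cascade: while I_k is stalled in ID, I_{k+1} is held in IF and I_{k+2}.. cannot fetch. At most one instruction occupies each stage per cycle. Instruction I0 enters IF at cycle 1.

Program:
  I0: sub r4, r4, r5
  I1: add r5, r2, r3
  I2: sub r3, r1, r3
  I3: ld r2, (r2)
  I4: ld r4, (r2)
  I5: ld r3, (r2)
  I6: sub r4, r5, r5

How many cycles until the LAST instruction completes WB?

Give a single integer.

Answer: 13

Derivation:
I0 sub r4 <- r4,r5: IF@1 ID@2 stall=0 (-) EX@3 MEM@4 WB@5
I1 add r5 <- r2,r3: IF@2 ID@3 stall=0 (-) EX@4 MEM@5 WB@6
I2 sub r3 <- r1,r3: IF@3 ID@4 stall=0 (-) EX@5 MEM@6 WB@7
I3 ld r2 <- r2: IF@4 ID@5 stall=0 (-) EX@6 MEM@7 WB@8
I4 ld r4 <- r2: IF@5 ID@6 stall=2 (RAW on I3.r2 (WB@8)) EX@9 MEM@10 WB@11
I5 ld r3 <- r2: IF@6 ID@9 stall=0 (-) EX@10 MEM@11 WB@12
I6 sub r4 <- r5,r5: IF@9 ID@10 stall=0 (-) EX@11 MEM@12 WB@13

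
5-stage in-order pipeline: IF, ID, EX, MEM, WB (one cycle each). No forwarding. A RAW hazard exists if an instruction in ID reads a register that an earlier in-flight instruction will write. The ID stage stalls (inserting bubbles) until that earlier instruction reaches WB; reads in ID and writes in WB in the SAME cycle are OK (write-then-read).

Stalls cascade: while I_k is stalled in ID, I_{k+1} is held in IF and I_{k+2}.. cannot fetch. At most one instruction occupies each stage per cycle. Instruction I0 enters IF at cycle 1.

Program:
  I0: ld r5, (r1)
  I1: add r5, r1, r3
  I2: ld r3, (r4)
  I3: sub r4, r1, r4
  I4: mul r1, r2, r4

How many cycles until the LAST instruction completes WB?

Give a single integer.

Answer: 11

Derivation:
I0 ld r5 <- r1: IF@1 ID@2 stall=0 (-) EX@3 MEM@4 WB@5
I1 add r5 <- r1,r3: IF@2 ID@3 stall=0 (-) EX@4 MEM@5 WB@6
I2 ld r3 <- r4: IF@3 ID@4 stall=0 (-) EX@5 MEM@6 WB@7
I3 sub r4 <- r1,r4: IF@4 ID@5 stall=0 (-) EX@6 MEM@7 WB@8
I4 mul r1 <- r2,r4: IF@5 ID@6 stall=2 (RAW on I3.r4 (WB@8)) EX@9 MEM@10 WB@11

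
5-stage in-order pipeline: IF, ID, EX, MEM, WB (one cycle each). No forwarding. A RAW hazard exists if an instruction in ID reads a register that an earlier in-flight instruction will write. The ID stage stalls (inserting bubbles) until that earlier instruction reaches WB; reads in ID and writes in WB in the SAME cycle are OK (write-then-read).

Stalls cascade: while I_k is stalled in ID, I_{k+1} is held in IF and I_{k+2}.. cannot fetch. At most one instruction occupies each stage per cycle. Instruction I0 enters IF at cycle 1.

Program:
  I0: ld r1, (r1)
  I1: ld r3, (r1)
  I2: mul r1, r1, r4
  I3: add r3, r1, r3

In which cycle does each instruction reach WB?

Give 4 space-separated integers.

I0 ld r1 <- r1: IF@1 ID@2 stall=0 (-) EX@3 MEM@4 WB@5
I1 ld r3 <- r1: IF@2 ID@3 stall=2 (RAW on I0.r1 (WB@5)) EX@6 MEM@7 WB@8
I2 mul r1 <- r1,r4: IF@3 ID@6 stall=0 (-) EX@7 MEM@8 WB@9
I3 add r3 <- r1,r3: IF@6 ID@7 stall=2 (RAW on I2.r1 (WB@9)) EX@10 MEM@11 WB@12

Answer: 5 8 9 12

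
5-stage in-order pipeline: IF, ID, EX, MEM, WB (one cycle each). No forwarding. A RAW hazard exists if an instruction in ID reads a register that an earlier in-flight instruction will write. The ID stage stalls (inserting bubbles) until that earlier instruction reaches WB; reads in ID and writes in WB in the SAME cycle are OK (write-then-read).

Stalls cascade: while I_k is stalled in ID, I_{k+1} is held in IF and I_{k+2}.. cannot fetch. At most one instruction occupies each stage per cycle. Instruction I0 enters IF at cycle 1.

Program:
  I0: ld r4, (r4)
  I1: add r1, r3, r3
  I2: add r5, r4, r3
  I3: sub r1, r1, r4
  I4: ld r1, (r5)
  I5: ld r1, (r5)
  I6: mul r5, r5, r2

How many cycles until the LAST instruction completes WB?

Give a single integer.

Answer: 13

Derivation:
I0 ld r4 <- r4: IF@1 ID@2 stall=0 (-) EX@3 MEM@4 WB@5
I1 add r1 <- r3,r3: IF@2 ID@3 stall=0 (-) EX@4 MEM@5 WB@6
I2 add r5 <- r4,r3: IF@3 ID@4 stall=1 (RAW on I0.r4 (WB@5)) EX@6 MEM@7 WB@8
I3 sub r1 <- r1,r4: IF@4 ID@6 stall=0 (-) EX@7 MEM@8 WB@9
I4 ld r1 <- r5: IF@6 ID@7 stall=1 (RAW on I2.r5 (WB@8)) EX@9 MEM@10 WB@11
I5 ld r1 <- r5: IF@7 ID@9 stall=0 (-) EX@10 MEM@11 WB@12
I6 mul r5 <- r5,r2: IF@9 ID@10 stall=0 (-) EX@11 MEM@12 WB@13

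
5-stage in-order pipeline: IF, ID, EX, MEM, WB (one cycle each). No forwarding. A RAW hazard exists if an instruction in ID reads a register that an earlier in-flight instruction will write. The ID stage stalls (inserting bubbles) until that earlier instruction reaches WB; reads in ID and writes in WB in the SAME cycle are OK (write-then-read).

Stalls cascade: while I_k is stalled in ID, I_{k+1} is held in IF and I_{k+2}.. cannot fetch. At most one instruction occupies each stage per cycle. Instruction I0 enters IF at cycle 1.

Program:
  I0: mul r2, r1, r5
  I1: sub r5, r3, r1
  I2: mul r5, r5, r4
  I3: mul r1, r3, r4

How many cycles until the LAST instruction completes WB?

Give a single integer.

I0 mul r2 <- r1,r5: IF@1 ID@2 stall=0 (-) EX@3 MEM@4 WB@5
I1 sub r5 <- r3,r1: IF@2 ID@3 stall=0 (-) EX@4 MEM@5 WB@6
I2 mul r5 <- r5,r4: IF@3 ID@4 stall=2 (RAW on I1.r5 (WB@6)) EX@7 MEM@8 WB@9
I3 mul r1 <- r3,r4: IF@4 ID@7 stall=0 (-) EX@8 MEM@9 WB@10

Answer: 10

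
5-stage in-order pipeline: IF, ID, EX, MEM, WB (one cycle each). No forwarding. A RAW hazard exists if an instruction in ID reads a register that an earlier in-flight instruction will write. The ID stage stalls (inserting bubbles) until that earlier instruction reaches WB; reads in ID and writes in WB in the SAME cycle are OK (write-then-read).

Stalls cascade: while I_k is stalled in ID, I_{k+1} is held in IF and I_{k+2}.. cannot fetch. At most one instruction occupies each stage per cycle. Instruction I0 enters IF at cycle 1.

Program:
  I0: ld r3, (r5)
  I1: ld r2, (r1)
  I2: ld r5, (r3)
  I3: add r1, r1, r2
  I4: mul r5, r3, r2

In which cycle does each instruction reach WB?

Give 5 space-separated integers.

I0 ld r3 <- r5: IF@1 ID@2 stall=0 (-) EX@3 MEM@4 WB@5
I1 ld r2 <- r1: IF@2 ID@3 stall=0 (-) EX@4 MEM@5 WB@6
I2 ld r5 <- r3: IF@3 ID@4 stall=1 (RAW on I0.r3 (WB@5)) EX@6 MEM@7 WB@8
I3 add r1 <- r1,r2: IF@4 ID@6 stall=0 (-) EX@7 MEM@8 WB@9
I4 mul r5 <- r3,r2: IF@6 ID@7 stall=0 (-) EX@8 MEM@9 WB@10

Answer: 5 6 8 9 10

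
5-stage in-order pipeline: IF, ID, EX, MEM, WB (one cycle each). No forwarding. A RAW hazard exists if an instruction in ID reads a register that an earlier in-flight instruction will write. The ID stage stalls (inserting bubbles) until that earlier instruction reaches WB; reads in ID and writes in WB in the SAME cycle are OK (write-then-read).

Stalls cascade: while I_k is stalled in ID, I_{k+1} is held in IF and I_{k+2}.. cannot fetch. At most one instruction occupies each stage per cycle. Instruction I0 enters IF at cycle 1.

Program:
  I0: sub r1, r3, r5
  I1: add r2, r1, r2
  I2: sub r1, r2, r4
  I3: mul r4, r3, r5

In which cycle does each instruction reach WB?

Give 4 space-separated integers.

I0 sub r1 <- r3,r5: IF@1 ID@2 stall=0 (-) EX@3 MEM@4 WB@5
I1 add r2 <- r1,r2: IF@2 ID@3 stall=2 (RAW on I0.r1 (WB@5)) EX@6 MEM@7 WB@8
I2 sub r1 <- r2,r4: IF@3 ID@6 stall=2 (RAW on I1.r2 (WB@8)) EX@9 MEM@10 WB@11
I3 mul r4 <- r3,r5: IF@6 ID@9 stall=0 (-) EX@10 MEM@11 WB@12

Answer: 5 8 11 12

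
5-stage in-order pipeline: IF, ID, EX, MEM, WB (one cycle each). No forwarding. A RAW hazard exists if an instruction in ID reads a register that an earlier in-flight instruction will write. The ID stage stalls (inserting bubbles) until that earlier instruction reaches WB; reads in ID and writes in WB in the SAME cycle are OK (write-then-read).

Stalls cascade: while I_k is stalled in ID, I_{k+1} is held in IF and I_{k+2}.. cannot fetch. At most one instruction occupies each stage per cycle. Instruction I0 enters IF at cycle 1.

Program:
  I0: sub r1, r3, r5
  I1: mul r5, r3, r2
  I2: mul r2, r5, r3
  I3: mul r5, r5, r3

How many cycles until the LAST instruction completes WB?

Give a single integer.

Answer: 10

Derivation:
I0 sub r1 <- r3,r5: IF@1 ID@2 stall=0 (-) EX@3 MEM@4 WB@5
I1 mul r5 <- r3,r2: IF@2 ID@3 stall=0 (-) EX@4 MEM@5 WB@6
I2 mul r2 <- r5,r3: IF@3 ID@4 stall=2 (RAW on I1.r5 (WB@6)) EX@7 MEM@8 WB@9
I3 mul r5 <- r5,r3: IF@4 ID@7 stall=0 (-) EX@8 MEM@9 WB@10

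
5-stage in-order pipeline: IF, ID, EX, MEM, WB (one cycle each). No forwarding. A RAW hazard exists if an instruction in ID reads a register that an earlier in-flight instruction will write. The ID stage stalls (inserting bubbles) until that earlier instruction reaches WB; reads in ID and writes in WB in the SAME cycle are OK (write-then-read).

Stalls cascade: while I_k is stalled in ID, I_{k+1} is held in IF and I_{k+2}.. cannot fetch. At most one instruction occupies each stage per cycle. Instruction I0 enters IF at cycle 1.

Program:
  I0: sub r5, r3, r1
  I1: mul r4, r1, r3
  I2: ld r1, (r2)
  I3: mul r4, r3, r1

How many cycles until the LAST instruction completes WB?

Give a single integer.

I0 sub r5 <- r3,r1: IF@1 ID@2 stall=0 (-) EX@3 MEM@4 WB@5
I1 mul r4 <- r1,r3: IF@2 ID@3 stall=0 (-) EX@4 MEM@5 WB@6
I2 ld r1 <- r2: IF@3 ID@4 stall=0 (-) EX@5 MEM@6 WB@7
I3 mul r4 <- r3,r1: IF@4 ID@5 stall=2 (RAW on I2.r1 (WB@7)) EX@8 MEM@9 WB@10

Answer: 10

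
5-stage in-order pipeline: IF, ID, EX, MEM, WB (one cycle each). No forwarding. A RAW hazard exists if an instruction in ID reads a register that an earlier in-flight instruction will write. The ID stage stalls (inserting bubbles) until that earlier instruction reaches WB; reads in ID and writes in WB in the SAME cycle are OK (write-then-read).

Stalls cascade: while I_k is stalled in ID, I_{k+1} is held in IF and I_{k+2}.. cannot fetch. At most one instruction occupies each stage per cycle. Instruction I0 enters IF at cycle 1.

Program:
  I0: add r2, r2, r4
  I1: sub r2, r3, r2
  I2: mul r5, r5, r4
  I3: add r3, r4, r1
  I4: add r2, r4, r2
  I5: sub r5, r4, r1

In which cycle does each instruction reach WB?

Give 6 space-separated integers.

Answer: 5 8 9 10 11 12

Derivation:
I0 add r2 <- r2,r4: IF@1 ID@2 stall=0 (-) EX@3 MEM@4 WB@5
I1 sub r2 <- r3,r2: IF@2 ID@3 stall=2 (RAW on I0.r2 (WB@5)) EX@6 MEM@7 WB@8
I2 mul r5 <- r5,r4: IF@3 ID@6 stall=0 (-) EX@7 MEM@8 WB@9
I3 add r3 <- r4,r1: IF@6 ID@7 stall=0 (-) EX@8 MEM@9 WB@10
I4 add r2 <- r4,r2: IF@7 ID@8 stall=0 (-) EX@9 MEM@10 WB@11
I5 sub r5 <- r4,r1: IF@8 ID@9 stall=0 (-) EX@10 MEM@11 WB@12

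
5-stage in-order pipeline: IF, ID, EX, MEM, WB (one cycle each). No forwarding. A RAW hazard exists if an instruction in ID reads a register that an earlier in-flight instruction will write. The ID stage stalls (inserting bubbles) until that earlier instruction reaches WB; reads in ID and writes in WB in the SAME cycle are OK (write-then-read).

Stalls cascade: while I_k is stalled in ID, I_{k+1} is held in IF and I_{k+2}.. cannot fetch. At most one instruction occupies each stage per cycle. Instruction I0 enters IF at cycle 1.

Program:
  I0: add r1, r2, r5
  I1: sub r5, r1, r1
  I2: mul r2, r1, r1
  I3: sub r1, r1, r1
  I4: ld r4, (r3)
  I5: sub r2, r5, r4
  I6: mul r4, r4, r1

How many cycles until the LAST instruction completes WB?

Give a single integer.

I0 add r1 <- r2,r5: IF@1 ID@2 stall=0 (-) EX@3 MEM@4 WB@5
I1 sub r5 <- r1,r1: IF@2 ID@3 stall=2 (RAW on I0.r1 (WB@5)) EX@6 MEM@7 WB@8
I2 mul r2 <- r1,r1: IF@3 ID@6 stall=0 (-) EX@7 MEM@8 WB@9
I3 sub r1 <- r1,r1: IF@6 ID@7 stall=0 (-) EX@8 MEM@9 WB@10
I4 ld r4 <- r3: IF@7 ID@8 stall=0 (-) EX@9 MEM@10 WB@11
I5 sub r2 <- r5,r4: IF@8 ID@9 stall=2 (RAW on I4.r4 (WB@11)) EX@12 MEM@13 WB@14
I6 mul r4 <- r4,r1: IF@9 ID@12 stall=0 (-) EX@13 MEM@14 WB@15

Answer: 15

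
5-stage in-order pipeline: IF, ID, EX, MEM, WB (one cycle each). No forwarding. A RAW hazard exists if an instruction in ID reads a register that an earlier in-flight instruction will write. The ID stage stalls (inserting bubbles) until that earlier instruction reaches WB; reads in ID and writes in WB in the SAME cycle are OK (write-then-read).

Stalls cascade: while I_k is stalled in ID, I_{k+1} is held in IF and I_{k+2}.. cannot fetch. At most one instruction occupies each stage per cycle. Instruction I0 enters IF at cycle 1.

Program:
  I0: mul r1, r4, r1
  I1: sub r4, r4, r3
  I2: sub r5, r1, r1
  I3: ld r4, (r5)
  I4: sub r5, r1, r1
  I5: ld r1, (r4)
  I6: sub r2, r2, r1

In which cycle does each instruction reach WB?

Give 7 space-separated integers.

I0 mul r1 <- r4,r1: IF@1 ID@2 stall=0 (-) EX@3 MEM@4 WB@5
I1 sub r4 <- r4,r3: IF@2 ID@3 stall=0 (-) EX@4 MEM@5 WB@6
I2 sub r5 <- r1,r1: IF@3 ID@4 stall=1 (RAW on I0.r1 (WB@5)) EX@6 MEM@7 WB@8
I3 ld r4 <- r5: IF@4 ID@6 stall=2 (RAW on I2.r5 (WB@8)) EX@9 MEM@10 WB@11
I4 sub r5 <- r1,r1: IF@6 ID@9 stall=0 (-) EX@10 MEM@11 WB@12
I5 ld r1 <- r4: IF@9 ID@10 stall=1 (RAW on I3.r4 (WB@11)) EX@12 MEM@13 WB@14
I6 sub r2 <- r2,r1: IF@10 ID@12 stall=2 (RAW on I5.r1 (WB@14)) EX@15 MEM@16 WB@17

Answer: 5 6 8 11 12 14 17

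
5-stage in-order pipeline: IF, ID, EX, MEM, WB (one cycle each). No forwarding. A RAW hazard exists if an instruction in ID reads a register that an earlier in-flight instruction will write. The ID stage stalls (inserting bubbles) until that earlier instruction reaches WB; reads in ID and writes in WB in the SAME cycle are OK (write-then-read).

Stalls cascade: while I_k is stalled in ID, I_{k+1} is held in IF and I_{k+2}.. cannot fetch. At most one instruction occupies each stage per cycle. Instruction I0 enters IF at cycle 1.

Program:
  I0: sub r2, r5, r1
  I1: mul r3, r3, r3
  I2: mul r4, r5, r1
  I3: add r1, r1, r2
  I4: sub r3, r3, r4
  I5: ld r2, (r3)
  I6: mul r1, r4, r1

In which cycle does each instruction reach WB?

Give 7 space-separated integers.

Answer: 5 6 7 8 10 13 14

Derivation:
I0 sub r2 <- r5,r1: IF@1 ID@2 stall=0 (-) EX@3 MEM@4 WB@5
I1 mul r3 <- r3,r3: IF@2 ID@3 stall=0 (-) EX@4 MEM@5 WB@6
I2 mul r4 <- r5,r1: IF@3 ID@4 stall=0 (-) EX@5 MEM@6 WB@7
I3 add r1 <- r1,r2: IF@4 ID@5 stall=0 (-) EX@6 MEM@7 WB@8
I4 sub r3 <- r3,r4: IF@5 ID@6 stall=1 (RAW on I2.r4 (WB@7)) EX@8 MEM@9 WB@10
I5 ld r2 <- r3: IF@6 ID@8 stall=2 (RAW on I4.r3 (WB@10)) EX@11 MEM@12 WB@13
I6 mul r1 <- r4,r1: IF@8 ID@11 stall=0 (-) EX@12 MEM@13 WB@14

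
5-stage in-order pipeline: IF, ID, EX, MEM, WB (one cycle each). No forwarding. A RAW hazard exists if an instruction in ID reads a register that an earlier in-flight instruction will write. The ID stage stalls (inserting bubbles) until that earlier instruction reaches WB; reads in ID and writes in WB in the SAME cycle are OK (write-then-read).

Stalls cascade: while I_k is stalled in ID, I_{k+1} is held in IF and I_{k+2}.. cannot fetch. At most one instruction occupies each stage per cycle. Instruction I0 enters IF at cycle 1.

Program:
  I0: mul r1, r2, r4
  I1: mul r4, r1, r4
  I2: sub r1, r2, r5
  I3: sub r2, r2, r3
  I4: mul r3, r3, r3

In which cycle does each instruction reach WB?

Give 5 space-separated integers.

Answer: 5 8 9 10 11

Derivation:
I0 mul r1 <- r2,r4: IF@1 ID@2 stall=0 (-) EX@3 MEM@4 WB@5
I1 mul r4 <- r1,r4: IF@2 ID@3 stall=2 (RAW on I0.r1 (WB@5)) EX@6 MEM@7 WB@8
I2 sub r1 <- r2,r5: IF@3 ID@6 stall=0 (-) EX@7 MEM@8 WB@9
I3 sub r2 <- r2,r3: IF@6 ID@7 stall=0 (-) EX@8 MEM@9 WB@10
I4 mul r3 <- r3,r3: IF@7 ID@8 stall=0 (-) EX@9 MEM@10 WB@11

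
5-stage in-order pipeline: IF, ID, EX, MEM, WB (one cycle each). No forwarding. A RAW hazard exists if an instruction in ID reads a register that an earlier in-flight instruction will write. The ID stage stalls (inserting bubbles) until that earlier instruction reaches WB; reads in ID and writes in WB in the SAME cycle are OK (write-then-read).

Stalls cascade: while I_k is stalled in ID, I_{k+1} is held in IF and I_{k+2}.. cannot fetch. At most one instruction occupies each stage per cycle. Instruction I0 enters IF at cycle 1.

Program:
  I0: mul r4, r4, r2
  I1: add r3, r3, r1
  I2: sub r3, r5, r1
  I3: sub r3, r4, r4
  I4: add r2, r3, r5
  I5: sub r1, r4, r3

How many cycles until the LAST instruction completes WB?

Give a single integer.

I0 mul r4 <- r4,r2: IF@1 ID@2 stall=0 (-) EX@3 MEM@4 WB@5
I1 add r3 <- r3,r1: IF@2 ID@3 stall=0 (-) EX@4 MEM@5 WB@6
I2 sub r3 <- r5,r1: IF@3 ID@4 stall=0 (-) EX@5 MEM@6 WB@7
I3 sub r3 <- r4,r4: IF@4 ID@5 stall=0 (-) EX@6 MEM@7 WB@8
I4 add r2 <- r3,r5: IF@5 ID@6 stall=2 (RAW on I3.r3 (WB@8)) EX@9 MEM@10 WB@11
I5 sub r1 <- r4,r3: IF@6 ID@9 stall=0 (-) EX@10 MEM@11 WB@12

Answer: 12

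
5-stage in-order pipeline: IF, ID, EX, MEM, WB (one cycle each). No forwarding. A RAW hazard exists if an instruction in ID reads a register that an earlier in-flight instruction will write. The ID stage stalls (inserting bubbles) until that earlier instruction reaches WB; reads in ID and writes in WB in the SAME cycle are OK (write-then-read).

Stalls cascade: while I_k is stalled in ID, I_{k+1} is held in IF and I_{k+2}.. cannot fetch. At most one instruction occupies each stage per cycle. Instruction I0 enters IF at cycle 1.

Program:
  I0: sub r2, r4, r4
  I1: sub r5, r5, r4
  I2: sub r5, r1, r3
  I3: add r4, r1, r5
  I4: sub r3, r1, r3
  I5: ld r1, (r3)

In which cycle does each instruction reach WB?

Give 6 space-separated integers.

Answer: 5 6 7 10 11 14

Derivation:
I0 sub r2 <- r4,r4: IF@1 ID@2 stall=0 (-) EX@3 MEM@4 WB@5
I1 sub r5 <- r5,r4: IF@2 ID@3 stall=0 (-) EX@4 MEM@5 WB@6
I2 sub r5 <- r1,r3: IF@3 ID@4 stall=0 (-) EX@5 MEM@6 WB@7
I3 add r4 <- r1,r5: IF@4 ID@5 stall=2 (RAW on I2.r5 (WB@7)) EX@8 MEM@9 WB@10
I4 sub r3 <- r1,r3: IF@5 ID@8 stall=0 (-) EX@9 MEM@10 WB@11
I5 ld r1 <- r3: IF@8 ID@9 stall=2 (RAW on I4.r3 (WB@11)) EX@12 MEM@13 WB@14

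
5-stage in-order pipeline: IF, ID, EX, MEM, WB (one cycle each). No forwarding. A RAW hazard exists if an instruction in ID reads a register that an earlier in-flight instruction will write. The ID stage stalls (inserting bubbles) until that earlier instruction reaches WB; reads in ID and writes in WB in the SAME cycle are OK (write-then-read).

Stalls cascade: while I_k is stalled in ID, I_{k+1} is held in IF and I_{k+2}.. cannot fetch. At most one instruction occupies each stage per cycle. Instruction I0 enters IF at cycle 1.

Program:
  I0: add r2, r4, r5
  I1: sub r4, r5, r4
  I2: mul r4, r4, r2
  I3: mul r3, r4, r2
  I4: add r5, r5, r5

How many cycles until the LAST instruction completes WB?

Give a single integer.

I0 add r2 <- r4,r5: IF@1 ID@2 stall=0 (-) EX@3 MEM@4 WB@5
I1 sub r4 <- r5,r4: IF@2 ID@3 stall=0 (-) EX@4 MEM@5 WB@6
I2 mul r4 <- r4,r2: IF@3 ID@4 stall=2 (RAW on I1.r4 (WB@6)) EX@7 MEM@8 WB@9
I3 mul r3 <- r4,r2: IF@4 ID@7 stall=2 (RAW on I2.r4 (WB@9)) EX@10 MEM@11 WB@12
I4 add r5 <- r5,r5: IF@7 ID@10 stall=0 (-) EX@11 MEM@12 WB@13

Answer: 13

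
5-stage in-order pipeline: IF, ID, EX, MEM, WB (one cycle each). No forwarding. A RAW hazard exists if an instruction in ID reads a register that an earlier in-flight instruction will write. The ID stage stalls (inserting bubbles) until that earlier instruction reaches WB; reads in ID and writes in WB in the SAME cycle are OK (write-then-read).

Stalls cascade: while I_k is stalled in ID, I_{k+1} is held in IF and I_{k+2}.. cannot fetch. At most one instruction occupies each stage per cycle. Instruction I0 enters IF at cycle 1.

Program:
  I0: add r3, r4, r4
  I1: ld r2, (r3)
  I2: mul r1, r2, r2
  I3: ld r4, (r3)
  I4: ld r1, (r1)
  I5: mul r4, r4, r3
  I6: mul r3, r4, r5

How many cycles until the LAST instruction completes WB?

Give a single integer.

I0 add r3 <- r4,r4: IF@1 ID@2 stall=0 (-) EX@3 MEM@4 WB@5
I1 ld r2 <- r3: IF@2 ID@3 stall=2 (RAW on I0.r3 (WB@5)) EX@6 MEM@7 WB@8
I2 mul r1 <- r2,r2: IF@3 ID@6 stall=2 (RAW on I1.r2 (WB@8)) EX@9 MEM@10 WB@11
I3 ld r4 <- r3: IF@6 ID@9 stall=0 (-) EX@10 MEM@11 WB@12
I4 ld r1 <- r1: IF@9 ID@10 stall=1 (RAW on I2.r1 (WB@11)) EX@12 MEM@13 WB@14
I5 mul r4 <- r4,r3: IF@10 ID@12 stall=0 (-) EX@13 MEM@14 WB@15
I6 mul r3 <- r4,r5: IF@12 ID@13 stall=2 (RAW on I5.r4 (WB@15)) EX@16 MEM@17 WB@18

Answer: 18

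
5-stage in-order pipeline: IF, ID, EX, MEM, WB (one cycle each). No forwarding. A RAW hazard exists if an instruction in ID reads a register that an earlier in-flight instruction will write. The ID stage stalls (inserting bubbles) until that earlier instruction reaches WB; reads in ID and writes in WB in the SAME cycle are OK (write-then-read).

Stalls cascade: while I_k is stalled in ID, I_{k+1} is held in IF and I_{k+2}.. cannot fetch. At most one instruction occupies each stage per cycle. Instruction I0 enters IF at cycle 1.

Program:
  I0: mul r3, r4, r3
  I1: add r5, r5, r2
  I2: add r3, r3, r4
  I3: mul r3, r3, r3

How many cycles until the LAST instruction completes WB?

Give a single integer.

I0 mul r3 <- r4,r3: IF@1 ID@2 stall=0 (-) EX@3 MEM@4 WB@5
I1 add r5 <- r5,r2: IF@2 ID@3 stall=0 (-) EX@4 MEM@5 WB@6
I2 add r3 <- r3,r4: IF@3 ID@4 stall=1 (RAW on I0.r3 (WB@5)) EX@6 MEM@7 WB@8
I3 mul r3 <- r3,r3: IF@4 ID@6 stall=2 (RAW on I2.r3 (WB@8)) EX@9 MEM@10 WB@11

Answer: 11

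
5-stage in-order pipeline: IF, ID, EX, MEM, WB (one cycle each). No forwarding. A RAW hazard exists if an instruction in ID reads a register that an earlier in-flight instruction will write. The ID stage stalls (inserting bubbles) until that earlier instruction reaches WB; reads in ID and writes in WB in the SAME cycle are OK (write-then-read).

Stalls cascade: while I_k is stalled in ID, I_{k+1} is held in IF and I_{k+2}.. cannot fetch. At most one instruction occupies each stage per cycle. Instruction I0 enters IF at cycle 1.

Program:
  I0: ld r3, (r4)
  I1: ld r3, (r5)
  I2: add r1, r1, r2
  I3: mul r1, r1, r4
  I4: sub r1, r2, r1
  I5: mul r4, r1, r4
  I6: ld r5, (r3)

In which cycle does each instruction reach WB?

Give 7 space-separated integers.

I0 ld r3 <- r4: IF@1 ID@2 stall=0 (-) EX@3 MEM@4 WB@5
I1 ld r3 <- r5: IF@2 ID@3 stall=0 (-) EX@4 MEM@5 WB@6
I2 add r1 <- r1,r2: IF@3 ID@4 stall=0 (-) EX@5 MEM@6 WB@7
I3 mul r1 <- r1,r4: IF@4 ID@5 stall=2 (RAW on I2.r1 (WB@7)) EX@8 MEM@9 WB@10
I4 sub r1 <- r2,r1: IF@5 ID@8 stall=2 (RAW on I3.r1 (WB@10)) EX@11 MEM@12 WB@13
I5 mul r4 <- r1,r4: IF@8 ID@11 stall=2 (RAW on I4.r1 (WB@13)) EX@14 MEM@15 WB@16
I6 ld r5 <- r3: IF@11 ID@14 stall=0 (-) EX@15 MEM@16 WB@17

Answer: 5 6 7 10 13 16 17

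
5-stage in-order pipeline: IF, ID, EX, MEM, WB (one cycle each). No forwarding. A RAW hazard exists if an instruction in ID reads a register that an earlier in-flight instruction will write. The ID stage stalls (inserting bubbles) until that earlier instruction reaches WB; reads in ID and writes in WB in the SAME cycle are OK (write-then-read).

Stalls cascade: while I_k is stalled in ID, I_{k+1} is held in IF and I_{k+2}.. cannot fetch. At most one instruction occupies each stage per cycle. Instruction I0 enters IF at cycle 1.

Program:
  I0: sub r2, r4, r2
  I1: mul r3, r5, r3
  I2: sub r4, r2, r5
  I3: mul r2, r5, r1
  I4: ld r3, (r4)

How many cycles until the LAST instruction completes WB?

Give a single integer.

Answer: 11

Derivation:
I0 sub r2 <- r4,r2: IF@1 ID@2 stall=0 (-) EX@3 MEM@4 WB@5
I1 mul r3 <- r5,r3: IF@2 ID@3 stall=0 (-) EX@4 MEM@5 WB@6
I2 sub r4 <- r2,r5: IF@3 ID@4 stall=1 (RAW on I0.r2 (WB@5)) EX@6 MEM@7 WB@8
I3 mul r2 <- r5,r1: IF@4 ID@6 stall=0 (-) EX@7 MEM@8 WB@9
I4 ld r3 <- r4: IF@6 ID@7 stall=1 (RAW on I2.r4 (WB@8)) EX@9 MEM@10 WB@11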